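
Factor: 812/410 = 2^1*5^( - 1 )*7^1*29^1*41^( - 1)= 406/205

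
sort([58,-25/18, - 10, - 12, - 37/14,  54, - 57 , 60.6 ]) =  [-57, - 12, - 10, - 37/14, - 25/18,  54,58, 60.6 ]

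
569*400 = 227600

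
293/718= 293/718= 0.41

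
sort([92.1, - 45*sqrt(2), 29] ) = [ - 45  *sqrt( 2),  29, 92.1 ] 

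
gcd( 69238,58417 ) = 1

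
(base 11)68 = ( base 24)32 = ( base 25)2O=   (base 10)74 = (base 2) 1001010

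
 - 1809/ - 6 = 301 + 1/2= 301.50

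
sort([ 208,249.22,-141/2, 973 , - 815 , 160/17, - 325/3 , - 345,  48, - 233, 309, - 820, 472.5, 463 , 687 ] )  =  [ - 820 ,-815, - 345,-233, - 325/3, - 141/2, 160/17, 48, 208,  249.22,  309, 463, 472.5, 687,973]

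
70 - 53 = 17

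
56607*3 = 169821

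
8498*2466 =20956068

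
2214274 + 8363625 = 10577899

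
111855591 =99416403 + 12439188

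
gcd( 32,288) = 32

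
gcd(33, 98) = 1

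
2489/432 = 2489/432 = 5.76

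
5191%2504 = 183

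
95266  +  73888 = 169154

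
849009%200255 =47989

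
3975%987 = 27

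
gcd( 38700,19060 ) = 20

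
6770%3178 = 414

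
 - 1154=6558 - 7712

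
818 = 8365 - 7547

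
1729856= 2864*604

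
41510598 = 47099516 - 5588918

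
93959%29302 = 6053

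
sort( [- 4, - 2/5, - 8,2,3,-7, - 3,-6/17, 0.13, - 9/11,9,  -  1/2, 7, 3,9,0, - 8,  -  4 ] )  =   [ - 8, - 8,-7, - 4, - 4, - 3,-9/11 , - 1/2,  -  2/5,- 6/17,0, 0.13,2,3,3, 7,9,9]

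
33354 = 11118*3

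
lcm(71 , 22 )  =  1562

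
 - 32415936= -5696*5691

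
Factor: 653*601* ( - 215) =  - 5^1*43^1*601^1*653^1 =- 84377395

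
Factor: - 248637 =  - 3^1*67^1*1237^1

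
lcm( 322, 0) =0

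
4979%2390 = 199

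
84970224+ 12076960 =97047184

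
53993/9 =53993/9 =5999.22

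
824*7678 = 6326672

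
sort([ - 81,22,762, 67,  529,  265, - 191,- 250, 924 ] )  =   [ - 250,-191, - 81, 22, 67,265,529, 762, 924]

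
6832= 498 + 6334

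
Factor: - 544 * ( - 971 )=528224 = 2^5*17^1 * 971^1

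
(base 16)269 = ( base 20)1AH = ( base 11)511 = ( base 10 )617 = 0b1001101001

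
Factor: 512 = 2^9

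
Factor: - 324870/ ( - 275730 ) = 119/101 = 7^1*17^1*101^ ( - 1 ) 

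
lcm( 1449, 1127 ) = 10143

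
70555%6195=2410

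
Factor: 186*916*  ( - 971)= - 165435096 = - 2^3*3^1*31^1*229^1*971^1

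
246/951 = 82/317 = 0.26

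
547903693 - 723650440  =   - 175746747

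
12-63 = - 51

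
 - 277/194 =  - 2 + 111/194 = - 1.43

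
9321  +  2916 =12237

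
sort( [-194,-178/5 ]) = [ - 194, - 178/5 ]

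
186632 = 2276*82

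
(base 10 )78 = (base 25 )33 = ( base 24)36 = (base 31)2G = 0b1001110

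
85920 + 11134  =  97054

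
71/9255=71/9255= 0.01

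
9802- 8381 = 1421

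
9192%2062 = 944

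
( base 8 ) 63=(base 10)51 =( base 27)1o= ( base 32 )1J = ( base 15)36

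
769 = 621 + 148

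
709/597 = 709/597 = 1.19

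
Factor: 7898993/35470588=2^( - 2 )*7898993^1*8867647^( - 1 )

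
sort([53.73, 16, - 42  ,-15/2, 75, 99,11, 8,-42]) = [ - 42, - 42, - 15/2,  8 , 11, 16, 53.73, 75,99 ]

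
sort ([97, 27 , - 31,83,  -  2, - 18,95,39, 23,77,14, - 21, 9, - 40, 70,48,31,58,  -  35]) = [ - 40, - 35, - 31, - 21, - 18, - 2, 9,14,23,27, 31,39, 48, 58 , 70,77, 83, 95  ,  97]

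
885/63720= 1/72 = 0.01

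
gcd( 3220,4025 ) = 805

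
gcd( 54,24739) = 1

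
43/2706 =43/2706 = 0.02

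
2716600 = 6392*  425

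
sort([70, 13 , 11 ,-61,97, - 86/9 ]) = [-61,-86/9, 11, 13, 70, 97 ] 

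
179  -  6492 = - 6313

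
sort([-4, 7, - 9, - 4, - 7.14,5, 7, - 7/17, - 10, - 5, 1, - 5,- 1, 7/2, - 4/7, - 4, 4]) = [ -10, - 9, - 7.14, - 5, - 5, - 4, - 4, - 4, - 1, - 4/7, - 7/17,1, 7/2, 4, 5, 7,  7] 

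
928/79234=464/39617 = 0.01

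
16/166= 8/83= 0.10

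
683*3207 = 2190381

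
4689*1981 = 9288909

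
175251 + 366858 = 542109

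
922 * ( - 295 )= - 271990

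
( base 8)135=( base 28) 39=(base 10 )93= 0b1011101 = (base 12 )79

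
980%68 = 28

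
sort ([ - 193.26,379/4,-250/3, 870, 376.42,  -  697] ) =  [  -  697,-193.26,  -  250/3,379/4, 376.42,870 ]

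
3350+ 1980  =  5330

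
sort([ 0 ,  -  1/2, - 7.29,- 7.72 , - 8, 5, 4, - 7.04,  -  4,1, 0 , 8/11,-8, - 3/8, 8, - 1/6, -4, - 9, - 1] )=[-9, - 8, - 8, - 7.72,  -  7.29,-7.04,-4, - 4, - 1,-1/2, - 3/8, - 1/6, 0, 0  ,  8/11, 1,4, 5 , 8 ] 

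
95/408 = 95/408 = 0.23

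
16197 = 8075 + 8122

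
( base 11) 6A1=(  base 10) 837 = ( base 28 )11p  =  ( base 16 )345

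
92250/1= 92250 = 92250.00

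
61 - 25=36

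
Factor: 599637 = 3^1*101^1 * 1979^1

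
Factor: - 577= - 577^1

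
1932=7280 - 5348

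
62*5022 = 311364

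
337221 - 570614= -233393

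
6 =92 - 86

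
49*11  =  539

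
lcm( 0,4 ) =0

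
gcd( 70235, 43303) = 1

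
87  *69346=6033102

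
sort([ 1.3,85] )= [1.3, 85] 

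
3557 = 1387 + 2170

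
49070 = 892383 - 843313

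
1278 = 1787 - 509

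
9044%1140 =1064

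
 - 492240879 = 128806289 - 621047168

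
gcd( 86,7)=1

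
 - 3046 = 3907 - 6953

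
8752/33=8752/33 = 265.21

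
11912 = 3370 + 8542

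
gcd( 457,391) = 1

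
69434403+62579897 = 132014300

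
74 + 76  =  150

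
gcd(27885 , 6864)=429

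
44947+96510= 141457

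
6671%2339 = 1993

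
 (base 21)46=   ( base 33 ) 2o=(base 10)90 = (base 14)66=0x5a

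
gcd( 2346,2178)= 6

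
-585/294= - 195/98 = - 1.99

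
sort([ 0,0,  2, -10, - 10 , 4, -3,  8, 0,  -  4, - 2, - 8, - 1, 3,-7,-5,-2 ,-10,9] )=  [ -10 , - 10, - 10, - 8,-7, - 5, - 4 ,- 3,-2, - 2,-1,0,  0, 0,  2,3,  4,8,  9 ]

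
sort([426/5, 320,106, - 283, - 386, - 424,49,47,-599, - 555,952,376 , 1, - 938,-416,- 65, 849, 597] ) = [-938,-599, - 555,  -  424,-416,-386, - 283 ,  -  65,1,  47,49,426/5,  106,320,376,597 , 849, 952 ] 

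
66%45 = 21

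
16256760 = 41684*390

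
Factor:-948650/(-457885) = 2^1*5^1*18973^1*91577^( - 1) =189730/91577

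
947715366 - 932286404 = 15428962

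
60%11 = 5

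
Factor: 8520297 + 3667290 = 12187587   =  3^1*1117^1*3637^1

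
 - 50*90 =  - 4500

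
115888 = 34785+81103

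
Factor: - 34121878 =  - 2^1*7^1 * 2437277^1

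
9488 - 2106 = 7382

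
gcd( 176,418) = 22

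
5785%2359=1067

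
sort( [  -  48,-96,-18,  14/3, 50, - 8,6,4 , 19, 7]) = [-96, - 48,-18 ,-8, 4,14/3, 6,7,19,50 ] 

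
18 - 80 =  - 62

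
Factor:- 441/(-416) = 2^(  -  5 )* 3^2*7^2*13^(-1 )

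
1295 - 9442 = - 8147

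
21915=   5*4383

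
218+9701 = 9919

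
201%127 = 74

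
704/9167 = 704/9167 = 0.08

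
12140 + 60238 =72378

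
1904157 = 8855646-6951489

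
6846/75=2282/25 = 91.28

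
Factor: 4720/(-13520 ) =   -  13^ ( - 2 )*59^1=- 59/169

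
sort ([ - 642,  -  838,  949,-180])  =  [ -838, - 642, - 180,949]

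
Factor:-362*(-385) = 139370 = 2^1* 5^1*7^1*11^1*181^1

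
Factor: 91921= 91921^1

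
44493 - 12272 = 32221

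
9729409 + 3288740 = 13018149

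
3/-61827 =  - 1 +20608/20609=- 0.00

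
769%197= 178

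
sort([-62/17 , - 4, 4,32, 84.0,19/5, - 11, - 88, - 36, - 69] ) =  [-88, - 69,  -  36,  -  11, - 4, - 62/17,19/5, 4, 32, 84.0 ]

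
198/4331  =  198/4331  =  0.05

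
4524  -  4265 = 259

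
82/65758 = 41/32879 = 0.00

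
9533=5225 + 4308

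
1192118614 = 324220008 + 867898606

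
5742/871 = 6 + 516/871 = 6.59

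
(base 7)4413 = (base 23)2me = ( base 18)4fc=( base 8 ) 3052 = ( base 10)1578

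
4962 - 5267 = -305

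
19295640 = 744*25935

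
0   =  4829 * 0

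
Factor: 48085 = 5^1*59^1*163^1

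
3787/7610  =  3787/7610=0.50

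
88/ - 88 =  -1/1 = - 1.00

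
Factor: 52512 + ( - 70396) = - 2^2*17^1*263^1 =- 17884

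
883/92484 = 883/92484= 0.01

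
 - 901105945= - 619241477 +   -  281864468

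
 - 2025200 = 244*(  -  8300 ) 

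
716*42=30072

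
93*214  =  19902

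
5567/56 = 99 + 23/56=99.41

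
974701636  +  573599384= 1548301020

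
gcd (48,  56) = 8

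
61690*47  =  2899430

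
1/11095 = 1/11095 =0.00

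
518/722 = 259/361= 0.72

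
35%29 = 6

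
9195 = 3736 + 5459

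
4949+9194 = 14143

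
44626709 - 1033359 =43593350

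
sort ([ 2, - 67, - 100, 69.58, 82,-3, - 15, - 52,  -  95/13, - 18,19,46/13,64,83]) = [- 100, - 67,-52, - 18, - 15, - 95/13, - 3,2,46/13,19,64,69.58,82, 83 ]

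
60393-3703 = 56690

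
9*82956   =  746604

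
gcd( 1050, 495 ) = 15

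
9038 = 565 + 8473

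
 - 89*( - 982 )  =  87398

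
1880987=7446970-5565983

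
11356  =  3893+7463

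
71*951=67521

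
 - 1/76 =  - 1/76 = - 0.01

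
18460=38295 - 19835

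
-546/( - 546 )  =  1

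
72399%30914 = 10571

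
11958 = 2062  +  9896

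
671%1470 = 671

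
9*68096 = 612864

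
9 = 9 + 0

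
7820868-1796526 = 6024342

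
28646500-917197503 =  - 888551003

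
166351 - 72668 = 93683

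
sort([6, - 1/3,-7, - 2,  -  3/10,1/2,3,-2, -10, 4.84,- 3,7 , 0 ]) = [ -10,-7, - 3, - 2,-2, - 1/3,-3/10, 0,  1/2,  3,4.84, 6, 7 ]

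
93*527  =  49011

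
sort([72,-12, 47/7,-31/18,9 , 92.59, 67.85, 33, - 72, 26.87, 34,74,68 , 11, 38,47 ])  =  [ - 72, - 12,-31/18, 47/7, 9,11,26.87,33, 34, 38, 47,67.85, 68,  72,74, 92.59 ] 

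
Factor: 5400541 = 19^1*31^1 * 53^1*173^1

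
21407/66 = 324 + 23/66 = 324.35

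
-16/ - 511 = 16/511=0.03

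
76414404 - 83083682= - 6669278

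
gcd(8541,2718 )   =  9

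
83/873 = 83/873 = 0.10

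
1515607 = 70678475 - 69162868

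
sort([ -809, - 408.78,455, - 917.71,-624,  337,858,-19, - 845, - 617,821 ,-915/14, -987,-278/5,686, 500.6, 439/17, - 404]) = [ - 987,-917.71 , - 845, - 809,-624, - 617, - 408.78,  -  404, - 915/14,- 278/5, - 19, 439/17, 337, 455, 500.6, 686, 821, 858]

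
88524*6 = 531144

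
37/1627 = 37/1627= 0.02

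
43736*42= 1836912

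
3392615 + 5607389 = 9000004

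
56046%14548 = 12402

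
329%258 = 71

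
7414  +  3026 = 10440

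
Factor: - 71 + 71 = 0 =0^1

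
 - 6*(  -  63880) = 383280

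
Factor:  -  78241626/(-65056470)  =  3^4*5^(-1)*199^1*809^1*2168549^( - 1 ) = 13040271/10842745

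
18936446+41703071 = 60639517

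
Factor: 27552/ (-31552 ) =-861/986 = -2^(  -  1)*3^1*7^1*17^(-1)*29^( - 1 ) * 41^1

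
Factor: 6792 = 2^3*3^1*283^1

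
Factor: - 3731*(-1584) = 2^4*3^2*7^1*11^1*13^1*41^1 = 5909904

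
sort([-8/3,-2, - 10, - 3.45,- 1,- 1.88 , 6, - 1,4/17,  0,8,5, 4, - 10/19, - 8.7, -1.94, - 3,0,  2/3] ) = [-10,-8.7, - 3.45,-3, - 8/3, - 2,-1.94, - 1.88, - 1,-1,  -  10/19,  0,0,4/17,2/3, 4, 5,6, 8]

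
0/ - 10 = 0/1=- 0.00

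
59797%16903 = 9088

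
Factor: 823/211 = 211^(  -  1)*823^1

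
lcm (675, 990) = 14850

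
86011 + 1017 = 87028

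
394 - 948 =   -  554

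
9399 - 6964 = 2435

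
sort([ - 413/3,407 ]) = [ - 413/3,407]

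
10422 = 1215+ 9207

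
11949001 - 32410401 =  - 20461400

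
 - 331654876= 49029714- 380684590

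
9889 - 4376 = 5513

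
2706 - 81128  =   - 78422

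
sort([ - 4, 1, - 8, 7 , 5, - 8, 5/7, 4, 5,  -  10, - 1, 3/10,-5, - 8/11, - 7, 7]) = [-10, - 8, - 8, - 7, - 5, - 4, - 1,-8/11, 3/10, 5/7, 1,4, 5, 5,7, 7]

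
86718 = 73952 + 12766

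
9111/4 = 2277 + 3/4  =  2277.75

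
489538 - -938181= 1427719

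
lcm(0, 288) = 0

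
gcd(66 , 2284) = 2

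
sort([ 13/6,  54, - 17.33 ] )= [  -  17.33 , 13/6,  54 ] 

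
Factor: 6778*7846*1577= 83865156476 = 2^2 * 19^1*83^1*3389^1*3923^1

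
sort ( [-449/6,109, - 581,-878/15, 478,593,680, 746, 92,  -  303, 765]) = [- 581,-303,- 449/6 ,-878/15,92,  109,478, 593,680,  746,765]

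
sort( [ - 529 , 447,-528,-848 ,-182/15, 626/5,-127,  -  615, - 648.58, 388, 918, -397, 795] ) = [ -848,-648.58,-615,-529, - 528, - 397, - 127, - 182/15, 626/5,388, 447,  795, 918]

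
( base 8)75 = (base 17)3a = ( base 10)61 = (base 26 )29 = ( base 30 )21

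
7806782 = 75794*103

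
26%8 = 2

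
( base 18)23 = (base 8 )47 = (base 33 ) 16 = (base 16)27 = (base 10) 39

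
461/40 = 11+21/40 = 11.53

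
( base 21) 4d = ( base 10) 97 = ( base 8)141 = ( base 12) 81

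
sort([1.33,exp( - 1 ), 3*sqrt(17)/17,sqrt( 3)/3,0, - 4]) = [ - 4,0, exp( - 1),  sqrt(3 )/3, 3 * sqrt( 17)/17,  1.33 ] 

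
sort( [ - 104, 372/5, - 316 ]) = [-316,-104,  372/5 ] 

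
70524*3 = 211572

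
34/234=17/117= 0.15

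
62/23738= 31/11869=0.00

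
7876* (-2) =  - 15752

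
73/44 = 73/44 = 1.66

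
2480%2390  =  90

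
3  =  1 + 2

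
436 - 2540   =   - 2104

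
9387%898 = 407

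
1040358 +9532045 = 10572403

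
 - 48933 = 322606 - 371539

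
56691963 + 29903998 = 86595961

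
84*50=4200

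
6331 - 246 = 6085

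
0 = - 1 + 1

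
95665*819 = 78349635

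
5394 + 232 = 5626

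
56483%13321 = 3199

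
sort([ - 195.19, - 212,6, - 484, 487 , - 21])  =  [ - 484, - 212, - 195.19,- 21, 6, 487 ] 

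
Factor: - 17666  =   - 2^1* 11^2* 73^1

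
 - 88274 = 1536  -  89810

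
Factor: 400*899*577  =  207489200 = 2^4*5^2*29^1*31^1*577^1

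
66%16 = 2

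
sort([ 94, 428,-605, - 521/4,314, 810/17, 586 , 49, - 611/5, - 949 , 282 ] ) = [- 949, - 605, - 521/4,-611/5, 810/17,  49 , 94, 282 , 314,428, 586 ]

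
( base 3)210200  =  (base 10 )585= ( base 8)1111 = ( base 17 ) 207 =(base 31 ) ir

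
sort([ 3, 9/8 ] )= [ 9/8, 3]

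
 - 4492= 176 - 4668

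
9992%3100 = 692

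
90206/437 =3922/19  =  206.42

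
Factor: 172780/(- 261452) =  - 5^1*53^1*401^( - 1) = - 265/401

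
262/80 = 131/40 = 3.27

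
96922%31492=2446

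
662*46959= 31086858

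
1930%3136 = 1930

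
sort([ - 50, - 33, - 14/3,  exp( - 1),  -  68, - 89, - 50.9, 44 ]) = [ - 89, - 68, - 50.9, - 50, - 33, - 14/3,  exp( - 1), 44]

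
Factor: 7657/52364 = 31/212 = 2^( - 2)*31^1*53^(-1)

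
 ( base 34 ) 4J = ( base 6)415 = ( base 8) 233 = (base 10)155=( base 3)12202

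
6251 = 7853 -1602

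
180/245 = 36/49  =  0.73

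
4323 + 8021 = 12344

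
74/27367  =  74/27367 = 0.00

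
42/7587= 14/2529 = 0.01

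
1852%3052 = 1852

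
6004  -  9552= - 3548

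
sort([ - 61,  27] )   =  [ - 61,27]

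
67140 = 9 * 7460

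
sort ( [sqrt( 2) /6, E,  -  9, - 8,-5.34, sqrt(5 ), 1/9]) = [ - 9, - 8, - 5.34, 1/9, sqrt( 2)/6,  sqrt( 5 ),E] 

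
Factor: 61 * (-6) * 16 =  - 5856 = - 2^5  *  3^1 *61^1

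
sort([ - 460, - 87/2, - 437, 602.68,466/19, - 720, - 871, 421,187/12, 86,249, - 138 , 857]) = [ - 871, - 720,  -  460 ,-437, - 138, - 87/2,187/12, 466/19, 86, 249,421,602.68,857 ]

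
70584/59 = 70584/59 = 1196.34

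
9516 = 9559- 43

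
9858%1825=733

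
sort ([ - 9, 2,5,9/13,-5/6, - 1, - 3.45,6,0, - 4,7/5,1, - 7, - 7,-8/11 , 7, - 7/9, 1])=[ - 9 , - 7, - 7, - 4, - 3.45, - 1, - 5/6,-7/9,  -  8/11, 0,9/13, 1, 1, 7/5, 2 , 5, 6,7 ] 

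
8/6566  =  4/3283= 0.00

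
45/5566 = 45/5566  =  0.01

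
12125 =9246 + 2879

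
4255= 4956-701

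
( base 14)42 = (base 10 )58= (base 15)3d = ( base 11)53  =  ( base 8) 72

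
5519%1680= 479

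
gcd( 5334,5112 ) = 6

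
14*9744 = 136416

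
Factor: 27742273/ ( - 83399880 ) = - 2^( - 3)*3^( - 1)*5^( - 1) * 13^1*694999^( - 1)*2134021^1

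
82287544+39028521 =121316065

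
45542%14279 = 2705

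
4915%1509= 388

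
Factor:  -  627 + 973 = 346 = 2^1*173^1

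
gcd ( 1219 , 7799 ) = 1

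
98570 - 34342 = 64228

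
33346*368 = 12271328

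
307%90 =37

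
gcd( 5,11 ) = 1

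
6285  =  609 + 5676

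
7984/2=3992 = 3992.00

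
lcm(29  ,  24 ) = 696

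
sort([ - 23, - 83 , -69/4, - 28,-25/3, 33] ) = [-83 , - 28, - 23, - 69/4, - 25/3,33 ] 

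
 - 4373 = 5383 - 9756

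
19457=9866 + 9591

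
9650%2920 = 890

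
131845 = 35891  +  95954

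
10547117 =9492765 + 1054352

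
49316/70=704+18/35 = 704.51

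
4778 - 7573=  - 2795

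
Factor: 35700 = 2^2*3^1*5^2*7^1*17^1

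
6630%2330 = 1970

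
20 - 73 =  - 53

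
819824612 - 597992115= 221832497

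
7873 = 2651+5222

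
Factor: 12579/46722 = 7/26 = 2^ ( - 1)*7^1 * 13^ (-1)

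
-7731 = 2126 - 9857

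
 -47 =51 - 98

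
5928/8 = 741=741.00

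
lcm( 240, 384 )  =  1920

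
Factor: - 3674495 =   -  5^1*11^1 * 66809^1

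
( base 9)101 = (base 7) 145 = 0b1010010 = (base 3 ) 10001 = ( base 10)82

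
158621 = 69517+89104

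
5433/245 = 22 + 43/245 = 22.18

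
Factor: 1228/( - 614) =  - 2^1 = - 2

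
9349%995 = 394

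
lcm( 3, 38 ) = 114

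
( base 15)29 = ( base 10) 39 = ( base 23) 1g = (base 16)27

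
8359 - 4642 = 3717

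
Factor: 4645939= 31^1*73^1 *2053^1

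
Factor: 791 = 7^1*113^1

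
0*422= 0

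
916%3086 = 916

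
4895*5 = 24475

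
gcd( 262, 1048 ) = 262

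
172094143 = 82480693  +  89613450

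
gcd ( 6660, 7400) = 740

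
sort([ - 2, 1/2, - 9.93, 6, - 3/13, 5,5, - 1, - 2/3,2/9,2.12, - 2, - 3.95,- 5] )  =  [-9.93, - 5, - 3.95, - 2 , - 2,  -  1, - 2/3,-3/13, 2/9, 1/2,2.12, 5, 5,  6]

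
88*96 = 8448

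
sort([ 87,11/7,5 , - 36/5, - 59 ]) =[ - 59, - 36/5, 11/7, 5,87 ] 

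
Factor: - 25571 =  - 7^1*13^1*281^1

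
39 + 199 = 238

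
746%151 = 142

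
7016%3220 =576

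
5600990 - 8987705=-3386715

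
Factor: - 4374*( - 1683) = 7361442 = 2^1*3^9*11^1 * 17^1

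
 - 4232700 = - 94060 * 45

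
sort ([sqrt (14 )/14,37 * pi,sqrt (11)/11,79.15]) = [ sqrt(14)/14, sqrt( 11 )/11,79.15, 37*pi] 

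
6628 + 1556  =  8184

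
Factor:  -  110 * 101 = -11110 =- 2^1*5^1* 11^1 * 101^1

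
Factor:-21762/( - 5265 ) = 2^1*3^( - 1 )*5^(- 1 )*31^1 = 62/15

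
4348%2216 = 2132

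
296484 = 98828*3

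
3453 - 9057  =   - 5604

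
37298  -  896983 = -859685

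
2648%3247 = 2648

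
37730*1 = 37730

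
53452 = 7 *7636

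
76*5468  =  415568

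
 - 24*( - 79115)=1898760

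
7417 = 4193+3224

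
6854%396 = 122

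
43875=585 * 75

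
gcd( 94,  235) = 47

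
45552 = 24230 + 21322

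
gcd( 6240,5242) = 2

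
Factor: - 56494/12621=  - 2^1*3^ (-1)*7^( - 1)*47^1 = - 94/21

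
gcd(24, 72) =24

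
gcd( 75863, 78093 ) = 1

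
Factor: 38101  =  7^1*5443^1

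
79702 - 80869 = - 1167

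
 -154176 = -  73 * 2112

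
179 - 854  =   - 675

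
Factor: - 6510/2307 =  - 2^1*5^1*7^1 * 31^1*769^(  -  1) = - 2170/769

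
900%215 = 40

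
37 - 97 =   -  60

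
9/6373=9/6373 = 0.00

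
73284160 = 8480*8642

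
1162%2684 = 1162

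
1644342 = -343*( - 4794 )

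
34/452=17/226 = 0.08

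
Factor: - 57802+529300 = 471498 = 2^1 * 3^1 * 78583^1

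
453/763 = 453/763 = 0.59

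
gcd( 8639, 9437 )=1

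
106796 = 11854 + 94942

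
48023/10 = 48023/10 = 4802.30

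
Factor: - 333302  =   - 2^1 * 17^1*9803^1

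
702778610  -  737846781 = - 35068171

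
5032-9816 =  - 4784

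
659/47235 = 659/47235 =0.01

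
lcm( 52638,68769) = 4263678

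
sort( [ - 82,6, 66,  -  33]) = [ - 82,-33,6, 66 ]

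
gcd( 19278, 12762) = 18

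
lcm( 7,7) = 7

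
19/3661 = 19/3661 = 0.01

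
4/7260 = 1/1815=0.00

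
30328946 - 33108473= -2779527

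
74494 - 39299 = 35195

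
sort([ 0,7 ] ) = [0,  7 ]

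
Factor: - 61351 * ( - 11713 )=718604263 = 13^1 * 17^1*19^1 * 53^1*3229^1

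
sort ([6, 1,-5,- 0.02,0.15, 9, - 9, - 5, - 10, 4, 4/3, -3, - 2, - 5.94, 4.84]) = [ - 10, - 9,-5.94, - 5, - 5, - 3,- 2, - 0.02, 0.15, 1, 4/3, 4, 4.84, 6,9 ]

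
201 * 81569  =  16395369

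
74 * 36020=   2665480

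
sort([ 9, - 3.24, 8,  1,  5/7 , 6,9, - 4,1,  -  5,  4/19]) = [-5, - 4, - 3.24,4/19, 5/7,1, 1 , 6,8, 9, 9 ]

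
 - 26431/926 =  - 29  +  423/926 = -28.54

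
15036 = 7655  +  7381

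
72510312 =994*72948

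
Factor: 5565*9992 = 2^3*3^1*5^1*7^1*53^1*1249^1 = 55605480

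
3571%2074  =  1497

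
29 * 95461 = 2768369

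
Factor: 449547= 3^1*7^1* 21407^1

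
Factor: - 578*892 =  - 2^3 * 17^2*223^1 = -515576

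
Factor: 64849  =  64849^1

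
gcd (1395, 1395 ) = 1395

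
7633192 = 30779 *248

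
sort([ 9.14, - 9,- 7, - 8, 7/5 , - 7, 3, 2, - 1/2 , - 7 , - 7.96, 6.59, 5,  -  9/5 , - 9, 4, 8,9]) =[ - 9 , - 9,-8,  -  7.96 ,  -  7, - 7,- 7,- 9/5, - 1/2, 7/5,2,3,4 , 5, 6.59 , 8,9, 9.14]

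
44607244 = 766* 58234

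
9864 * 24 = 236736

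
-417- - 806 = 389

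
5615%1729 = 428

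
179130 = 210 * 853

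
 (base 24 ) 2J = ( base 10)67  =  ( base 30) 27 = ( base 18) 3D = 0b1000011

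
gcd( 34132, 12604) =92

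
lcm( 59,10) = 590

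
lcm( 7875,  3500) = 31500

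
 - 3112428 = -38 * 81906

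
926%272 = 110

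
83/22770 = 83/22770 = 0.00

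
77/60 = 77/60=1.28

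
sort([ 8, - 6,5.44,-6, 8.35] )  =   [  -  6, - 6, 5.44  ,  8,  8.35] 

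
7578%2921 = 1736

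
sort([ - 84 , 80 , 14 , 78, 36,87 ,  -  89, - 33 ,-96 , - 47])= [-96 , - 89, - 84, - 47, - 33,14 , 36, 78, 80 , 87]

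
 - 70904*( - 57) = 4041528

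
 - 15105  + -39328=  - 54433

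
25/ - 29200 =-1 + 1167/1168 =- 0.00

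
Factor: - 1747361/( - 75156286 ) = 2^( - 1 )*7^1*11^2 * 17^( - 1 ) * 19^ ( - 1)*2063^1*116341^( - 1 )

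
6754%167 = 74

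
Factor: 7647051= 3^1*127^1 * 20071^1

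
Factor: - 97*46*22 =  - 98164= - 2^2*11^1 * 23^1*97^1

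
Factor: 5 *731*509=1860395= 5^1*17^1*43^1*509^1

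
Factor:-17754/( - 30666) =11^1*19^( - 1) = 11/19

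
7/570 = 7/570 = 0.01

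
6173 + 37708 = 43881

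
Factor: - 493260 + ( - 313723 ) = -806983 = - 29^1*27827^1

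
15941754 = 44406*359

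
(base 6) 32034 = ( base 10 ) 4342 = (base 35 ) 3J2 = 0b1000011110110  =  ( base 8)10366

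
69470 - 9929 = 59541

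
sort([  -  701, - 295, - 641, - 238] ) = [ - 701, - 641, - 295, - 238]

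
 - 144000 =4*(- 36000) 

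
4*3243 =12972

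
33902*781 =26477462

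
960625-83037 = 877588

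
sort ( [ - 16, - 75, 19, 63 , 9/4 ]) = [ - 75, - 16, 9/4, 19, 63]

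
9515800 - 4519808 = 4995992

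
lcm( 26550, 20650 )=185850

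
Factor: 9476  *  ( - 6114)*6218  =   - 360247689552  =  - 2^4*3^1*23^1* 103^1*1019^1*  3109^1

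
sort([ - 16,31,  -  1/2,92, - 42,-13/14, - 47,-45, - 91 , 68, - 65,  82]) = [  -  91,  -  65,-47, - 45,-42, - 16,-13/14, - 1/2,31, 68,82,92 ] 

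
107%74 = 33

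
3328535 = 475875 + 2852660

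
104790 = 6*17465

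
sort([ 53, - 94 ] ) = [ - 94, 53] 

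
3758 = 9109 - 5351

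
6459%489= 102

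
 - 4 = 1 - 5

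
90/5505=6/367= 0.02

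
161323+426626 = 587949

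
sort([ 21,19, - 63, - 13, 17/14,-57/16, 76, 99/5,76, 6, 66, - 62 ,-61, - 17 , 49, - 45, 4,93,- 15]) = [ - 63, - 62 ,-61, - 45, - 17,-15, - 13, - 57/16,17/14,4,6,19,99/5,21,49,  66,76,  76,93 ]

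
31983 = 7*4569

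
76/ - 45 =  - 76/45 = - 1.69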